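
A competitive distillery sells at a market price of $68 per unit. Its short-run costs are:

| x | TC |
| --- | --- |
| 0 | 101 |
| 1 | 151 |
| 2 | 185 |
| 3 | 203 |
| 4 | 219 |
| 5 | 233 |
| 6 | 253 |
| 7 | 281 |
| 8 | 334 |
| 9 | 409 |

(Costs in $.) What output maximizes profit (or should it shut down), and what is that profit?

Tabulate TR − TC: x=0: -101; x=1: -83; x=2: -49; x=3: 1; x=4: 53; x=5: 107; x=6: 155; x=7: 195; x=8: 210; x=9: 203.
Profit is maximized at x = 8. AVC there is 233/8 = $29.12 ≤ P, so producing beats shutting down (which would give -$101).

x = 8; profit = $210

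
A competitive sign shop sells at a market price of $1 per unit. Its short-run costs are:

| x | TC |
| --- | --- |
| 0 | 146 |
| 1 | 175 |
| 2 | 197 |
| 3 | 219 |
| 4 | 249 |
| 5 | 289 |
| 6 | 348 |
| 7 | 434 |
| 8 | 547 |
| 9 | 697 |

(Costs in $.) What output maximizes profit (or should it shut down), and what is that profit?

Compute π = P·x − TC at each output: x=0: -146; x=1: -174; x=2: -195; x=3: -216; x=4: -245; x=5: -284; x=6: -342; x=7: -427; x=8: -539; x=9: -688.
Profit is highest at x = 0. Equivalently, the lowest AVC in the table is 73/3 ≈ $24.33 at x = 3, and P = $1 falls below it — price never covers variable cost, so the firm shuts down and loses only its fixed cost.

x = 0 (shut down); profit = -$146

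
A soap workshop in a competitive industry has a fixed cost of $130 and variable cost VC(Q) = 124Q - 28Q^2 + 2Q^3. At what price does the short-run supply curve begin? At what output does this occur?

$26 per unit, at Q = 7

The shutdown price is the minimum of AVC. VC = 124Q - 28Q^2 + 2Q^3, so AVC = 124 - 28Q + 2Q^2.
At the minimum of AVC, MC = AVC. MC = 124 - 56Q + 6Q^2; setting MC = AVC gives 4Q^2 - 28Q = 0, so Q = 7. min AVC = 26.
For P < $26 the firm produces nothing.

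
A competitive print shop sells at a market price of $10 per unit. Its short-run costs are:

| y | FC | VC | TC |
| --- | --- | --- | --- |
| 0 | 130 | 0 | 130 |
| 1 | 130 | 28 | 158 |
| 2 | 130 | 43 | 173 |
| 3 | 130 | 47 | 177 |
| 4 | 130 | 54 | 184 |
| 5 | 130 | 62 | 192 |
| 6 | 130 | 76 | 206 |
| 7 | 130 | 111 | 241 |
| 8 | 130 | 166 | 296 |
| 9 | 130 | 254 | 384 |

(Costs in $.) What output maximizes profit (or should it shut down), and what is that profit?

Tabulate TR − TC: y=0: -130; y=1: -148; y=2: -153; y=3: -147; y=4: -144; y=5: -142; y=6: -146; y=7: -171; y=8: -216; y=9: -294.
Profit is highest at y = 0. Equivalently, the lowest AVC in the table is 62/5 ≈ $12.40 at y = 5, and P = $10 falls below it — price never covers variable cost, so the firm shuts down and loses only its fixed cost.

y = 0 (shut down); profit = -$130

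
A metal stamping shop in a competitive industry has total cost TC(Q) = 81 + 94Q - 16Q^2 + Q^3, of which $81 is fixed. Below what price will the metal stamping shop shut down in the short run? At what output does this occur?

Short-run supply begins at min AVC. From VC = 94Q - 16Q^2 + Q^3, AVC = 94 - 16Q + Q^2.
dAVC/dQ = -16 + 2Q = 0 gives Q = 8. min AVC = 94 - 16·8 + 8^2 = 30.
So the shutdown price is $30.

$30 per unit, at Q = 8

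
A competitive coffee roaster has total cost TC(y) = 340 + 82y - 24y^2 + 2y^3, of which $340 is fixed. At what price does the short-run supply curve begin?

$10 per unit

Short-run supply begins at min AVC. From VC = 82y - 24y^2 + 2y^3, AVC = 82 - 24y + 2y^2.
At the minimum of AVC, MC = AVC. MC = 82 - 48y + 6y^2; setting MC = AVC gives 4y^2 - 24y = 0, so y = 6. min AVC = 10.
For P < $10 the firm produces nothing.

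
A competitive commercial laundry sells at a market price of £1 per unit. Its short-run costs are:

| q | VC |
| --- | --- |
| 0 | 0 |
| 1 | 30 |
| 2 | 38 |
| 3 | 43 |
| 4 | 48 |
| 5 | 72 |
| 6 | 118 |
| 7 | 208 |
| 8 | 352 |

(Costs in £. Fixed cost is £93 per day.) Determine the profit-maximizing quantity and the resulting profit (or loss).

Tabulate TR − TC: q=0: -93; q=1: -122; q=2: -129; q=3: -133; q=4: -137; q=5: -160; q=6: -205; q=7: -294; q=8: -437.
Profit is highest at q = 0. Equivalently, the lowest AVC in the table is 48/4 ≈ £12 at q = 4, and P = £1 falls below it — price never covers variable cost, so the firm shuts down and loses only its fixed cost.

q = 0 (shut down); profit = -£93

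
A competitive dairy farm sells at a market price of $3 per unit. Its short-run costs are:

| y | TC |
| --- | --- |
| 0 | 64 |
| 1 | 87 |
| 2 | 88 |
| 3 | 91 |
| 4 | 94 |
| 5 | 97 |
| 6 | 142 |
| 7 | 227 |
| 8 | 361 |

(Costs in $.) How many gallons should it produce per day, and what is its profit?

y = 0 (shut down); profit = -$64

Compute π = P·y − TC at each output: y=0: -64; y=1: -84; y=2: -82; y=3: -82; y=4: -82; y=5: -82; y=6: -124; y=7: -206; y=8: -337.
Profit is highest at y = 0. Equivalently, the lowest AVC in the table is 33/5 ≈ $6.60 at y = 5, and P = $3 falls below it — price never covers variable cost, so the firm shuts down and loses only its fixed cost.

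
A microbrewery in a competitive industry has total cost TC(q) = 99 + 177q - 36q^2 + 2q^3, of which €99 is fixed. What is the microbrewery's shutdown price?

The firm shuts down when price falls below the minimum of average variable cost. AVC = VC/q = 177 - 36q + 2q^2.
At the minimum of AVC, MC = AVC. MC = 177 - 72q + 6q^2; setting MC = AVC gives 4q^2 - 36q = 0, so q = 9. min AVC = 15.
So the shutdown price is €15.

€15 per unit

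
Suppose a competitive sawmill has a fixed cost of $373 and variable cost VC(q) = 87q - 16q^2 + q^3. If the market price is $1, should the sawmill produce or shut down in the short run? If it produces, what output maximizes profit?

Variable cost is VC = 87q - 16q^2 + q^3, so AVC = VC/q = 87 - 16q + q^2 and MC = dTC/dq = 87 - 32q + 3q^2.
The AVC parabola has its vertex at q = 16/2 = 8, where AVC = 87 - 16·8 + 8^2 = $23.
With P < min AVC ($1 < $23), every unit sold adds to the loss.
The firm minimizes its loss by shutting down and losing only its fixed cost of $373.

Shut down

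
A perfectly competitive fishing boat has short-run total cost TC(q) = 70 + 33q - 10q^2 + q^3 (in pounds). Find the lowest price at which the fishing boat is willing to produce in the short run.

The shutdown price is the minimum of AVC. VC = 33q - 10q^2 + q^3, so AVC = 33 - 10q + q^2.
dAVC/dq = -10 + 2q = 0 gives q = 5. min AVC = 33 - 10·5 + 5^2 = 8.
So the shutdown price is £8.

£8 per unit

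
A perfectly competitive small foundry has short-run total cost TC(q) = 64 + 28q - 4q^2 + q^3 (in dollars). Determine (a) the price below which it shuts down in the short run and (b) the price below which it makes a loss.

Shutdown price = $24; break-even price = $44

AVC = 28 - 4q + q^2; minimized at q = 2, giving min AVC = $24. That is the shutdown price.
ATC = 64/q + 28 - 4q + q^2. Setting dATC/dq = −64/q^2 − 4 + 2q = 0 gives q = 4 (since 2·4^3 − 4·4^2 = 64).
min ATC = 64/4 + 28 − 4·4 + 4^2 = $44. That is the break-even price.
For $24 ≤ P < $44 the firm produces at a loss; below $24 it shuts down.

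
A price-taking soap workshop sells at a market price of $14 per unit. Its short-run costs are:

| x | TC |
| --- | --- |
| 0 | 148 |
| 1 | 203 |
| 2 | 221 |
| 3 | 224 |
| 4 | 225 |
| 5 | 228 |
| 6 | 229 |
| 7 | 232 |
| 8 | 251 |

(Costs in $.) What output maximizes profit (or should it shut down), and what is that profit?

Tabulate TR − TC: x=0: -148; x=1: -189; x=2: -193; x=3: -182; x=4: -169; x=5: -158; x=6: -145; x=7: -134; x=8: -139.
Profit is maximized at x = 7. AVC there is 84/7 = $12 ≤ P, so producing beats shutting down (which would give -$148).

x = 7; profit = -$134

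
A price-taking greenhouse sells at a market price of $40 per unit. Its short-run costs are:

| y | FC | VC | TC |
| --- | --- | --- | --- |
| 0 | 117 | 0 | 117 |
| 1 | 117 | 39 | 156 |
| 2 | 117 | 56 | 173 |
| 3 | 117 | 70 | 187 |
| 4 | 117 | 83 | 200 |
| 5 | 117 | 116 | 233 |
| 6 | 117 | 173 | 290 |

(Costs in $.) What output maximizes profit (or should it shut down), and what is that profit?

y = 5; profit = -$33

Profit at each row (π = 40y − TC): y=0: -117; y=1: -116; y=2: -93; y=3: -67; y=4: -40; y=5: -33; y=6: -50.
Profit is maximized at y = 5. AVC there is 116/5 = $23.20 ≤ P, so producing beats shutting down (which would give -$117).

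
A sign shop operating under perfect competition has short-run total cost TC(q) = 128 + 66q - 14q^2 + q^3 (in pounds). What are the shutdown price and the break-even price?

Shutdown price = £17; break-even price = £34

AVC = 66 - 14q + q^2; minimized at q = 7, giving min AVC = £17. That is the shutdown price.
ATC = 128/q + 66 - 14q + q^2. Setting dATC/dq = −128/q^2 − 14 + 2q = 0 gives q = 8 (since 2·8^3 − 14·8^2 = 128).
min ATC = 128/8 + 66 − 14·8 + 8^2 = £34. That is the break-even price.
Between these two prices the firm operates at a loss; above £34 it earns a profit.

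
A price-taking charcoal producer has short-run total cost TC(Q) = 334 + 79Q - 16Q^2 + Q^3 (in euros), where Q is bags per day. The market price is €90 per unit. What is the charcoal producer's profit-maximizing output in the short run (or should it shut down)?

Produce at Q = 11

Variable cost is VC = 79Q - 16Q^2 + Q^3, so AVC = VC/Q = 79 - 16Q + Q^2 and MC = dTC/dQ = 79 - 32Q + 3Q^2.
AVC hits its minimum where MC = AVC, at Q = 8, giving min AVC = 79 - 16·8 + 8^2 = €15.
Since P = €90 ≥ min AVC = €15, price covers variable cost and the firm should produce.
P = MC gives -11 - 32Q + 3Q^2 = 0, with roots -1/3 and 11. Take the larger (rising MC): Q* = 11.
Check: AVC at Q = 11 is €24 ≤ P, so revenue covers variable cost.
Profit = P·Q − TC = 90·11 − 598 = €392.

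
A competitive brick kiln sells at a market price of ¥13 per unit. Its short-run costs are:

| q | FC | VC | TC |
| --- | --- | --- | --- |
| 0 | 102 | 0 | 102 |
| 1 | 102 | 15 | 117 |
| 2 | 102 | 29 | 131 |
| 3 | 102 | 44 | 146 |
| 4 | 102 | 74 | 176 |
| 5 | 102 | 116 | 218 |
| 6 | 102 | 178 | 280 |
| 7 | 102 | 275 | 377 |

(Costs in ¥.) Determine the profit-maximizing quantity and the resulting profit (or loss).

Compute π = P·q − TC at each output: q=0: -102; q=1: -104; q=2: -105; q=3: -107; q=4: -124; q=5: -153; q=6: -202; q=7: -286.
Profit is highest at q = 0. Equivalently, the lowest AVC in the table is 29/2 ≈ ¥14.50 at q = 2, and P = ¥13 falls below it — price never covers variable cost, so the firm shuts down and loses only its fixed cost.

q = 0 (shut down); profit = -¥102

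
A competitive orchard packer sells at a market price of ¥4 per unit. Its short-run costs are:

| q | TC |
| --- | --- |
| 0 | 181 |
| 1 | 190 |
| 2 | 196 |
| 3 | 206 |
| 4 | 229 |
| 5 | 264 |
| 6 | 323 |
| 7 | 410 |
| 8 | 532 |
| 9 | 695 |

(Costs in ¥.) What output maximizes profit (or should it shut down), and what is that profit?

q = 0 (shut down); profit = -¥181

Compute π = P·q − TC at each output: q=0: -181; q=1: -186; q=2: -188; q=3: -194; q=4: -213; q=5: -244; q=6: -299; q=7: -382; q=8: -500; q=9: -659.
Profit is highest at q = 0. Equivalently, the lowest AVC in the table is 15/2 ≈ ¥7.50 at q = 2, and P = ¥4 falls below it — price never covers variable cost, so the firm shuts down and loses only its fixed cost.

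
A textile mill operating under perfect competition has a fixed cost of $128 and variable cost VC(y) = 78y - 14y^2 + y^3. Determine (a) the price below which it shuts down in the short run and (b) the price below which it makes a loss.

Shutdown price = min AVC. AVC = 78 - 14y + y^2, with vertex at y = 7 and minimum $29.
ATC = 128/y + 78 - 14y + y^2. Setting dATC/dy = −128/y^2 − 14 + 2y = 0 gives y = 8 (since 2·8^3 − 14·8^2 = 128).
min ATC = 128/8 + 78 − 14·8 + 8^2 = $46. That is the break-even price.
For $29 ≤ P < $46 the firm produces at a loss; below $29 it shuts down.

Shutdown price = $29; break-even price = $46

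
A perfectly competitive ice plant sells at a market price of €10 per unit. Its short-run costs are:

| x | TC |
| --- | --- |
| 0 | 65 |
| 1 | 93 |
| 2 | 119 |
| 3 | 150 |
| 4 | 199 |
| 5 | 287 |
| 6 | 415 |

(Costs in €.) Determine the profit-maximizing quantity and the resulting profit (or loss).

x = 0 (shut down); profit = -€65

Tabulate TR − TC: x=0: -65; x=1: -83; x=2: -99; x=3: -120; x=4: -159; x=5: -237; x=6: -355.
Profit is highest at x = 0. Equivalently, the lowest AVC in the table is 54/2 ≈ €27 at x = 2, and P = €10 falls below it — price never covers variable cost, so the firm shuts down and loses only its fixed cost.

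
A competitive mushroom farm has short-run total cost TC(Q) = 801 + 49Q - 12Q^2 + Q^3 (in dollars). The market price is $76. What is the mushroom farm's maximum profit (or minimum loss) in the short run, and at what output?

Profit = -$315 at Q = 9

AVC = 49 - 12Q + Q^2; min AVC = $13 at Q = 6. Since P = $76 ≥ min AVC, the firm produces.
MC = 49 - 24Q + 3Q^2. Setting P = MC and taking the root on the rising branch gives Q* = 9.
TR = 76·9 = 684. TC = 801 + 198 = 999. Profit = 684 − 999 = -$315.
That loss of $315 beats the $801 the firm would lose by shutting down; producing recovers $486 of fixed cost.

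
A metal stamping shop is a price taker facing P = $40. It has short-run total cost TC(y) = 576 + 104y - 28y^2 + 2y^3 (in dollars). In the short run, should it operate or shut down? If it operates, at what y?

Produce at y = 8

From TC, MC = TC'(y) = 104 - 56y + 6y^2 and AVC = VC/y = 104 - 28y + 2y^2.
The AVC parabola has its vertex at y = 28/4 = 7, where AVC = 104 - 28·7 + 2·7^2 = $6.
Because $40 ≥ $6, revenue can cover variable cost; the firm operates.
Solving P = MC: 64 - 56y + 6y^2 = 0 ⇒ y = 4/3 or 8. On the upward-sloping branch, y* = 8.
Check: AVC at y = 8 is $8 ≤ P, so revenue covers variable cost.
Profit = P·y − TC = 40·8 − 640 = -$320, a loss, but smaller than the $576 fixed cost the firm would lose by shutting down.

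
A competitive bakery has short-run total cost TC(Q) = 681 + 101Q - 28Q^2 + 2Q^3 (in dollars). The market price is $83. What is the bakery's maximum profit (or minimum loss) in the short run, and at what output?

AVC = 101 - 28Q + 2Q^2 has its minimum $3 at Q = 7; price $83 clears that bar, so the firm operates.
With MC = 101 - 56Q + 6Q^2, P = MC on the upward-sloping part at Q* = 9.
TR = 83·9 = 747. TC = 681 + 99 = 780. Profit = 747 − 780 = -$33.
By producing, the firm covers all variable cost plus $648 of fixed cost; shutting down would lose the full $681.

Profit = -$33 at Q = 9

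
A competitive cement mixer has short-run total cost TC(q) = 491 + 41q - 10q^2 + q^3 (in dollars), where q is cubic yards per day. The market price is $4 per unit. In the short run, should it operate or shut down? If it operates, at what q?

Shut down

From TC, MC = TC'(q) = 41 - 20q + 3q^2 and AVC = VC/q = 41 - 10q + q^2.
AVC is minimized where dAVC/dq = -10 + 2q = 0, at q = 5; min AVC = 41 - 10·5 + 5^2 = $16.
Since P = $4 < min AVC = $16, price fails to cover variable cost at any output.
Shutting down limits the loss to fixed cost, $491.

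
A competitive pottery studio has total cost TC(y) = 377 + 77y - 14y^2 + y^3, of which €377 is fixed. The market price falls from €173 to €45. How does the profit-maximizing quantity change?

Output falls from 12 to 8

MC = 77 - 28y + 3y^2; the shutdown threshold is min AVC = €28 (at y = 7).
With P = €173 above the shutdown price, P = MC gives y = 12.
At P = €45 ≥ min AVC, set P = MC: y = 8. The firm stays open but cuts output.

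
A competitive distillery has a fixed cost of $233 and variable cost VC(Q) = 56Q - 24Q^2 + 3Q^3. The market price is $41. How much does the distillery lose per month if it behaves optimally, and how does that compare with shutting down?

Profit = -$83 at Q = 5

AVC = 56 - 24Q + 3Q^2 has its minimum $8 at Q = 4; price $41 clears that bar, so the firm operates.
With MC = 56 - 48Q + 9Q^2, P = MC on the upward-sloping part at Q* = 5.
TR = 41·5 = 205. TC = 233 + 55 = 288. Profit = 205 − 288 = -$83.
By producing, the firm covers all variable cost plus $150 of fixed cost; shutting down would lose the full $233.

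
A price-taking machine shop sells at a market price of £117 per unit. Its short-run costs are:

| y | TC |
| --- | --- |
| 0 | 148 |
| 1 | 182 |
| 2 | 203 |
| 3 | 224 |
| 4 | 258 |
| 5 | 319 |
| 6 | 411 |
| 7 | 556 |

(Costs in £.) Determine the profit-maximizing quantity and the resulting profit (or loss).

y = 6; profit = £291

Tabulate TR − TC: y=0: -148; y=1: -65; y=2: 31; y=3: 127; y=4: 210; y=5: 266; y=6: 291; y=7: 263.
Profit is maximized at y = 6. AVC there is 263/6 = £43.83 ≤ P, so producing beats shutting down (which would give -£148).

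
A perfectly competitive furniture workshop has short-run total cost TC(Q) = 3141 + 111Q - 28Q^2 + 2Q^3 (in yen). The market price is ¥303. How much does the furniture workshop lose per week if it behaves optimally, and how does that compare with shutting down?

Profit = -¥261 at Q = 12

AVC = 111 - 28Q + 2Q^2; min AVC = ¥13 at Q = 7. Since P = ¥303 ≥ min AVC, the firm produces.
MC = 111 - 56Q + 6Q^2. Setting P = MC and taking the root on the rising branch gives Q* = 12.
TR = 303·12 = 3636. TC = 3141 + 756 = 3897. Profit = 3636 − 3897 = -¥261.
Shutting down would mean losing the fixed cost of ¥3141, so operating at a loss of ¥261 is better by ¥2880.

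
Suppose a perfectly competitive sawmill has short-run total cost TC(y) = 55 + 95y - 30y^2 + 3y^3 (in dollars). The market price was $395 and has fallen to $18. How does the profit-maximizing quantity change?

AVC = 95 - 30y + 3y^2, minimized at y = 5 where min AVC = $20. MC = 95 - 60y + 9y^2.
At P = $395 ≥ min AVC, set P = MC on the rising branch: y = 10.
At P = $18 < min AVC = $20, price no longer covers variable cost at any output, so the firm shuts down: y = 0.

Output falls from 10 to 0 (the firm shuts down)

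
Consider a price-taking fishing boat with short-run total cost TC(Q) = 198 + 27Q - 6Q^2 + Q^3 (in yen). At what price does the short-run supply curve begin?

¥18 per unit

The shutdown price is the minimum of AVC. VC = 27Q - 6Q^2 + Q^3, so AVC = 27 - 6Q + Q^2.
dAVC/dQ = -6 + 2Q = 0 gives Q = 3. min AVC = 27 - 6·3 + 3^2 = 18.
The firm shuts down for any P below ¥18.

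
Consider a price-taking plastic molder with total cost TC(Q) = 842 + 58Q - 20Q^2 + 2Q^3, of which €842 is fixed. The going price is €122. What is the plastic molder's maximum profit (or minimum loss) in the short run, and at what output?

AVC = 58 - 20Q + 2Q^2 has its minimum €8 at Q = 5; price €122 clears that bar, so the firm operates.
With MC = 58 - 40Q + 6Q^2, P = MC on the upward-sloping part at Q* = 8.
TR = 122·8 = 976. TC = 842 + 208 = 1050. Profit = 976 − 1050 = -€74.
By producing, the firm covers all variable cost plus €768 of fixed cost; shutting down would lose the full €842.

Profit = -€74 at Q = 8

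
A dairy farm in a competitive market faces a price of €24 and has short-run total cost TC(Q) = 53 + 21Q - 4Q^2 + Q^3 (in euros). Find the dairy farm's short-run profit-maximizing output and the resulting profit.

AVC = 21 - 4Q + Q^2 has its minimum €17 at Q = 2; price €24 clears that bar, so the firm operates.
With MC = 21 - 8Q + 3Q^2, P = MC on the upward-sloping part at Q* = 3.
TR = 24·3 = 72. TC = 53 + 54 = 107. Profit = 72 − 107 = -€35.
That loss of €35 beats the €53 the firm would lose by shutting down; producing recovers €18 of fixed cost.

Profit = -€35 at Q = 3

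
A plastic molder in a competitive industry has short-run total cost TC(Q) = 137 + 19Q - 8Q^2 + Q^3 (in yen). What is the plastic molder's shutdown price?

¥3 per unit

The firm shuts down when price falls below the minimum of average variable cost. AVC = VC/Q = 19 - 8Q + Q^2.
At the minimum of AVC, MC = AVC. MC = 19 - 16Q + 3Q^2; setting MC = AVC gives 2Q^2 - 8Q = 0, so Q = 4. min AVC = 3.
The firm shuts down for any P below ¥3.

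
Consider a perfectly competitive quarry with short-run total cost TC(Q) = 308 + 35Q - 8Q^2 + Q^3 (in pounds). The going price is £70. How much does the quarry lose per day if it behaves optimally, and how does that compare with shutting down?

AVC = 35 - 8Q + Q^2 has its minimum £19 at Q = 4; price £70 clears that bar, so the firm operates.
With MC = 35 - 16Q + 3Q^2, P = MC on the upward-sloping part at Q* = 7.
TR = 70·7 = 490. TC = 308 + 196 = 504. Profit = 490 − 504 = -£14.
That loss of £14 beats the £308 the firm would lose by shutting down; producing recovers £294 of fixed cost.

Profit = -£14 at Q = 7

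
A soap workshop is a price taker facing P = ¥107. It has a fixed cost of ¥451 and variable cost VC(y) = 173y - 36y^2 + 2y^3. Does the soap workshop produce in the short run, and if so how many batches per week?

From TC, MC = TC'(y) = 173 - 72y + 6y^2 and AVC = VC/y = 173 - 36y + 2y^2.
AVC hits its minimum where MC = AVC, at y = 9, giving min AVC = 173 - 36·9 + 2·9^2 = ¥11.
P = ¥107 exceeds min AVC = ¥11, so the firm stays open.
Set P = MC: 107 = 173 - 72y + 6y^2 → 66 - 72y + 6y^2 = 0. The roots are y = 1 and y = 11; the profit-maximizing output is on the rising part of MC, so y* = 11.
Check: AVC at y = 11 is ¥19 ≤ P, so revenue covers variable cost.
Profit = P·y − TC = 107·11 − 660 = ¥517.

Produce at y = 11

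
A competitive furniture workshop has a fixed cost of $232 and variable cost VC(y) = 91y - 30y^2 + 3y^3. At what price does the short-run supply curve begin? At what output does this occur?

$16 per unit, at y = 5

The shutdown price is the minimum of AVC. VC = 91y - 30y^2 + 3y^3, so AVC = 91 - 30y + 3y^2.
At the minimum of AVC, MC = AVC. MC = 91 - 60y + 9y^2; setting MC = AVC gives 6y^2 - 30y = 0, so y = 5. min AVC = 16.
The firm shuts down for any P below $16.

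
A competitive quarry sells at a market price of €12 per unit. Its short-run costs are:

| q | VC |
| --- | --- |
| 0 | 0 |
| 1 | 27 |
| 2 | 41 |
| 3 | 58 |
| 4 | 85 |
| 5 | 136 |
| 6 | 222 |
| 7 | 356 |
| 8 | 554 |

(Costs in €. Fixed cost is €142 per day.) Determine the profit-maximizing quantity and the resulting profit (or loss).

q = 0 (shut down); profit = -€142

Compute π = P·q − TC at each output: q=0: -142; q=1: -157; q=2: -159; q=3: -164; q=4: -179; q=5: -218; q=6: -292; q=7: -414; q=8: -600.
Profit is highest at q = 0. Equivalently, the lowest AVC in the table is 58/3 ≈ €19.33 at q = 3, and P = €12 falls below it — price never covers variable cost, so the firm shuts down and loses only its fixed cost.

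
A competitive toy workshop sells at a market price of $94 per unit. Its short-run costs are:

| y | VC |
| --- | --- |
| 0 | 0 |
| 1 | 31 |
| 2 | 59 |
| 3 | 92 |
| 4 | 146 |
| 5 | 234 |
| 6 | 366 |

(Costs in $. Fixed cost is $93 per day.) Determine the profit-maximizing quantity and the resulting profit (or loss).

Tabulate TR − TC: y=0: -93; y=1: -30; y=2: 36; y=3: 97; y=4: 137; y=5: 143; y=6: 105.
Profit is maximized at y = 5. AVC there is 234/5 = $46.80 ≤ P, so producing beats shutting down (which would give -$93).

y = 5; profit = $143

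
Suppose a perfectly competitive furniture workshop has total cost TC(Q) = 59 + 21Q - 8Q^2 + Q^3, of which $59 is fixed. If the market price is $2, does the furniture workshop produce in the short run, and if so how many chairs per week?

Shut down

Strip out fixed cost: VC = 21Q - 8Q^2 + Q^3. Then AVC = 21 - 8Q + Q^2 and MC = 21 - 16Q + 3Q^2.
AVC hits its minimum where MC = AVC, at Q = 4, giving min AVC = 21 - 8·4 + 4^2 = $5.
Since P = $2 < min AVC = $5, price fails to cover variable cost at any output.
The firm minimizes its loss by shutting down and losing only its fixed cost of $59.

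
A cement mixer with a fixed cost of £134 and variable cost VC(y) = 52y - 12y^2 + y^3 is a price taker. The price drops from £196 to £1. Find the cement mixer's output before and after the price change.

AVC = 52 - 12y + y^2, minimized at y = 6 where min AVC = £16. MC = 52 - 24y + 3y^2.
With P = £196 above the shutdown price, P = MC gives y = 12.
At P = £1 < min AVC = £16, price no longer covers variable cost at any output, so the firm shuts down: y = 0.

Output falls from 12 to 0 (the firm shuts down)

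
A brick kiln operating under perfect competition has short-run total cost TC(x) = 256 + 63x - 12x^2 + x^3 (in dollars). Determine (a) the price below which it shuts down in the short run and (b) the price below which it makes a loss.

Shutdown price = $27; break-even price = $63

Shutdown price = min AVC. AVC = 63 - 12x + x^2, with vertex at x = 6 and minimum $27.
ATC = 256/x + 63 - 12x + x^2. Setting dATC/dx = −256/x^2 − 12 + 2x = 0 gives x = 8 (since 2·8^3 − 12·8^2 = 256).
min ATC = 256/8 + 63 − 12·8 + 8^2 = $63. That is the break-even price.
For $27 ≤ P < $63 the firm produces at a loss; below $27 it shuts down.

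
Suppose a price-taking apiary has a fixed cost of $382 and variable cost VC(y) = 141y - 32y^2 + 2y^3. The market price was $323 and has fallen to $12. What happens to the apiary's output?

Output falls from 13 to 0 (the firm shuts down)

MC = 141 - 64y + 6y^2; the shutdown threshold is min AVC = $13 (at y = 8).
At P = $323 ≥ min AVC, set P = MC on the rising branch: y = 13.
At P = $12 < min AVC = $13, price no longer covers variable cost at any output, so the firm shuts down: y = 0.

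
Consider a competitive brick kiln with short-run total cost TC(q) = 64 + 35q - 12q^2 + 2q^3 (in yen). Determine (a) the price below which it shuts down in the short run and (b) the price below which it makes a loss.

Shutdown price = ¥17; break-even price = ¥35

AVC = 35 - 12q + 2q^2; minimized at q = 3, giving min AVC = ¥17. That is the shutdown price.
ATC = 64/q + 35 - 12q + 2q^2. Setting dATC/dq = −64/q^2 − 12 + 4q = 0 gives q = 4 (since 4·4^3 − 12·4^2 = 64).
min ATC = 64/4 + 35 − 12·4 + 2·4^2 = ¥35. That is the break-even price.
For ¥17 ≤ P < ¥35 the firm produces at a loss; below ¥17 it shuts down.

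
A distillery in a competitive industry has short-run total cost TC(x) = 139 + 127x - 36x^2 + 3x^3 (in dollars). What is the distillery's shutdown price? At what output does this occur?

The shutdown price is the minimum of AVC. VC = 127x - 36x^2 + 3x^3, so AVC = 127 - 36x + 3x^2.
At the minimum of AVC, MC = AVC. MC = 127 - 72x + 9x^2; setting MC = AVC gives 6x^2 - 36x = 0, so x = 6. min AVC = 19.
The firm shuts down for any P below $19.

$19 per unit, at x = 6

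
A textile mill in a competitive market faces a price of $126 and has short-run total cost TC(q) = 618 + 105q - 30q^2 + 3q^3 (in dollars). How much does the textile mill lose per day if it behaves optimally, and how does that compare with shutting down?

AVC = 105 - 30q + 3q^2; min AVC = $30 at q = 5. Since P = $126 ≥ min AVC, the firm produces.
MC = 105 - 60q + 9q^2. Setting P = MC and taking the root on the rising branch gives q* = 7.
TR = 126·7 = 882. TC = 618 + 294 = 912. Profit = 882 − 912 = -$30.
By producing, the firm covers all variable cost plus $588 of fixed cost; shutting down would lose the full $618.

Profit = -$30 at q = 7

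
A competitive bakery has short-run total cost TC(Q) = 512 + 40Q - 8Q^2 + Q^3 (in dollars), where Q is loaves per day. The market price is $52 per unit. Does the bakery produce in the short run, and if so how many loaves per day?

Produce at Q = 6

From TC, MC = TC'(Q) = 40 - 16Q + 3Q^2 and AVC = VC/Q = 40 - 8Q + Q^2.
The AVC parabola has its vertex at Q = 8/2 = 4, where AVC = 40 - 8·4 + 4^2 = $24.
P = $52 exceeds min AVC = $24, so the firm stays open.
P = MC gives -12 - 16Q + 3Q^2 = 0, with roots -2/3 and 6. Take the larger (rising MC): Q* = 6.
Check: AVC at Q = 6 is $28 ≤ P, so revenue covers variable cost.
Profit = P·Q − TC = 52·6 − 680 = -$368, a loss, but smaller than the $512 fixed cost the firm would lose by shutting down.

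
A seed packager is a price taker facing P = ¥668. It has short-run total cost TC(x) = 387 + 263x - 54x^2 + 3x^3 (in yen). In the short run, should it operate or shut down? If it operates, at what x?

From TC, MC = TC'(x) = 263 - 108x + 9x^2 and AVC = VC/x = 263 - 54x + 3x^2.
AVC is minimized where dAVC/dx = -54 + 6x = 0, at x = 9; min AVC = 263 - 54·9 + 3·9^2 = ¥20.
Because ¥668 ≥ ¥20, revenue can cover variable cost; the firm operates.
Set P = MC: 668 = 263 - 108x + 9x^2 → -405 - 108x + 9x^2 = 0. The roots are x = -3 and x = 15; the profit-maximizing output is on the rising part of MC, so x* = 15.
Check: AVC at x = 15 is ¥128 ≤ P, so revenue covers variable cost.
Profit = P·x − TC = 668·15 − 2307 = ¥7713.

Produce at x = 15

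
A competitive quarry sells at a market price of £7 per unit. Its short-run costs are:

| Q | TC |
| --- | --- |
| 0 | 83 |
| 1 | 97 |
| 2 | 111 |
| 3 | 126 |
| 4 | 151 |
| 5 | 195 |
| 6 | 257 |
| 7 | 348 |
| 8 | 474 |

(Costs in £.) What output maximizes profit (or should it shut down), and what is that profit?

Compute π = P·Q − TC at each output: Q=0: -83; Q=1: -90; Q=2: -97; Q=3: -105; Q=4: -123; Q=5: -160; Q=6: -215; Q=7: -299; Q=8: -418.
Profit is highest at Q = 0. Equivalently, the lowest AVC in the table is 14/1 ≈ £14 at Q = 1, and P = £7 falls below it — price never covers variable cost, so the firm shuts down and loses only its fixed cost.

Q = 0 (shut down); profit = -£83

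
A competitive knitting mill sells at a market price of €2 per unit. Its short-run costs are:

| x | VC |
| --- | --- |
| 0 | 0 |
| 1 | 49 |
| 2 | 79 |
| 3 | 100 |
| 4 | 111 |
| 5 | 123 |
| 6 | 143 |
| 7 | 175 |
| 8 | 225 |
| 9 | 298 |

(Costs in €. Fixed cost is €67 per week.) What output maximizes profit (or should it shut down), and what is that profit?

Profit at each row (π = 2x − TC): x=0: -67; x=1: -114; x=2: -142; x=3: -161; x=4: -170; x=5: -180; x=6: -198; x=7: -228; x=8: -276; x=9: -347.
Profit is highest at x = 0. Equivalently, the lowest AVC in the table is 143/6 ≈ €23.83 at x = 6, and P = €2 falls below it — price never covers variable cost, so the firm shuts down and loses only its fixed cost.

x = 0 (shut down); profit = -€67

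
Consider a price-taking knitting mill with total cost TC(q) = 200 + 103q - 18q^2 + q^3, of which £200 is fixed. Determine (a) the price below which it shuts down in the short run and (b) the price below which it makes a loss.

Shutdown price = min AVC. AVC = 103 - 18q + q^2, with vertex at q = 9 and minimum £22.
ATC = 200/q + 103 - 18q + q^2. Setting dATC/dq = −200/q^2 − 18 + 2q = 0 gives q = 10 (since 2·10^3 − 18·10^2 = 200).
min ATC = 200/10 + 103 − 18·10 + 10^2 = £43. That is the break-even price.
Between these two prices the firm operates at a loss; above £43 it earns a profit.

Shutdown price = £22; break-even price = £43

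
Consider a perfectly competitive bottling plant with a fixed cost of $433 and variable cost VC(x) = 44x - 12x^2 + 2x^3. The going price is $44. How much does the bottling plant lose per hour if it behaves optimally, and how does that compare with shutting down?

Profit = -$369 at x = 4

AVC = 44 - 12x + 2x^2 has its minimum $26 at x = 3; price $44 clears that bar, so the firm operates.
With MC = 44 - 24x + 6x^2, P = MC on the upward-sloping part at x* = 4.
TR = 44·4 = 176. TC = 433 + 112 = 545. Profit = 176 − 545 = -$369.
That loss of $369 beats the $433 the firm would lose by shutting down; producing recovers $64 of fixed cost.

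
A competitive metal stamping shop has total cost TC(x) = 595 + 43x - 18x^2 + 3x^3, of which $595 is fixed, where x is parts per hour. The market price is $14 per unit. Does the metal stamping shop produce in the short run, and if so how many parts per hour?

Shut down

Variable cost is VC = 43x - 18x^2 + 3x^3, so AVC = VC/x = 43 - 18x + 3x^2 and MC = dTC/dx = 43 - 36x + 9x^2.
AVC is minimized where dAVC/dx = -18 + 6x = 0, at x = 3; min AVC = 43 - 18·3 + 3·3^2 = $16.
Since P = $14 < min AVC = $16, price fails to cover variable cost at any output.
Best response: produce nothing and absorb the $595 fixed cost.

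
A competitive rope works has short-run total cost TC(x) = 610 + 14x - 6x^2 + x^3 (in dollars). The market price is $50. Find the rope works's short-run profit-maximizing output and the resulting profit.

Profit = -$394 at x = 6

AVC = 14 - 6x + x^2; min AVC = $5 at x = 3. Since P = $50 ≥ min AVC, the firm produces.
MC = 14 - 12x + 3x^2. Setting P = MC and taking the root on the rising branch gives x* = 6.
TR = 50·6 = 300. TC = 610 + 84 = 694. Profit = 300 − 694 = -$394.
That loss of $394 beats the $610 the firm would lose by shutting down; producing recovers $216 of fixed cost.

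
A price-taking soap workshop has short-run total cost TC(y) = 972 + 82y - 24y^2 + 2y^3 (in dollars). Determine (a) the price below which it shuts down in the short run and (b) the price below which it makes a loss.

Shutdown price = $10; break-even price = $136

AVC = 82 - 24y + 2y^2; minimized at y = 6, giving min AVC = $10. That is the shutdown price.
ATC = 972/y + 82 - 24y + 2y^2. Setting dATC/dy = −972/y^2 − 24 + 4y = 0 gives y = 9 (since 4·9^3 − 24·9^2 = 972).
min ATC = 972/9 + 82 − 24·9 + 2·9^2 = $136. That is the break-even price.
For $10 ≤ P < $136 the firm produces at a loss; below $10 it shuts down.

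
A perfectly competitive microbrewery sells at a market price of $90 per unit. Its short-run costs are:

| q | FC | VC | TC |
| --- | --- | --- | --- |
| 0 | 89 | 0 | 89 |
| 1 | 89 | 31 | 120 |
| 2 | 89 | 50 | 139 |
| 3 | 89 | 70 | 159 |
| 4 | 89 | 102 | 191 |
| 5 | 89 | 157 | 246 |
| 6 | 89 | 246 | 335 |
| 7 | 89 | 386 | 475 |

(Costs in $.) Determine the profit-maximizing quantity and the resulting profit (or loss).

q = 6; profit = $205

Profit at each row (π = 90q − TC): q=0: -89; q=1: -30; q=2: 41; q=3: 111; q=4: 169; q=5: 204; q=6: 205; q=7: 155.
Profit is maximized at q = 6. AVC there is 246/6 = $41 ≤ P, so producing beats shutting down (which would give -$89).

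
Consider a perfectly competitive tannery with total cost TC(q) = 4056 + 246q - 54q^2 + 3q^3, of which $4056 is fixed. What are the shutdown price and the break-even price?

Shutdown price = $3; break-even price = $363

Shutdown price = min AVC. AVC = 246 - 54q + 3q^2, with vertex at q = 9 and minimum $3.
ATC = 4056/q + 246 - 54q + 3q^2. Setting dATC/dq = −4056/q^2 − 54 + 6q = 0 gives q = 13 (since 6·13^3 − 54·13^2 = 4056).
min ATC = 4056/13 + 246 − 54·13 + 3·13^2 = $363. That is the break-even price.
Between these two prices the firm operates at a loss; above $363 it earns a profit.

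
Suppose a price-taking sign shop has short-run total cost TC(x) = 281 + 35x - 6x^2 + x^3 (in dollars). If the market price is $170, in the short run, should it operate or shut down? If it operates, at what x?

Produce at x = 9

From TC, MC = TC'(x) = 35 - 12x + 3x^2 and AVC = VC/x = 35 - 6x + x^2.
The AVC parabola has its vertex at x = 6/2 = 3, where AVC = 35 - 6·3 + 3^2 = $26.
Since P = $170 ≥ min AVC = $26, price covers variable cost and the firm should produce.
Set P = MC: 170 = 35 - 12x + 3x^2 → -135 - 12x + 3x^2 = 0. The roots are x = -5 and x = 9; the profit-maximizing output is on the rising part of MC, so x* = 9.
Check: AVC at x = 9 is $62 ≤ P, so revenue covers variable cost.
Profit = P·x − TC = 170·9 − 839 = $691.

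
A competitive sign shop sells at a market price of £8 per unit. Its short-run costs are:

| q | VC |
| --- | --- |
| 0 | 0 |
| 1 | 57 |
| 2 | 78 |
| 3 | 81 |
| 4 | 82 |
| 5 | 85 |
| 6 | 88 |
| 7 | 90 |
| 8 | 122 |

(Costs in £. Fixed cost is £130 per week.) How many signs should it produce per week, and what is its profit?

Tabulate TR − TC: q=0: -130; q=1: -179; q=2: -192; q=3: -187; q=4: -180; q=5: -175; q=6: -170; q=7: -164; q=8: -188.
Profit is highest at q = 0. Equivalently, the lowest AVC in the table is 90/7 ≈ £12.86 at q = 7, and P = £8 falls below it — price never covers variable cost, so the firm shuts down and loses only its fixed cost.

q = 0 (shut down); profit = -£130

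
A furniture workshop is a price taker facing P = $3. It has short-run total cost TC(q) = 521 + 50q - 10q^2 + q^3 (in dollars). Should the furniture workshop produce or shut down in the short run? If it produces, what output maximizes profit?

Variable cost is VC = 50q - 10q^2 + q^3, so AVC = VC/q = 50 - 10q + q^2 and MC = dTC/dq = 50 - 20q + 3q^2.
AVC hits its minimum where MC = AVC, at q = 5, giving min AVC = 50 - 10·5 + 5^2 = $25.
With P < min AVC ($3 < $25), every unit sold adds to the loss.
Shutting down limits the loss to fixed cost, $521.

Shut down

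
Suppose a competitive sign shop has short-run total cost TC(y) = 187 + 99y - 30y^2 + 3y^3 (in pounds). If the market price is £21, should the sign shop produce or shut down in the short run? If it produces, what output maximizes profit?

Shut down

Variable cost is VC = 99y - 30y^2 + 3y^3, so AVC = VC/y = 99 - 30y + 3y^2 and MC = dTC/dy = 99 - 60y + 9y^2.
AVC is minimized where dAVC/dy = -30 + 6y = 0, at y = 5; min AVC = 99 - 30·5 + 3·5^2 = £24.
Since P = £21 < min AVC = £24, price fails to cover variable cost at any output.
Shutting down limits the loss to fixed cost, £187.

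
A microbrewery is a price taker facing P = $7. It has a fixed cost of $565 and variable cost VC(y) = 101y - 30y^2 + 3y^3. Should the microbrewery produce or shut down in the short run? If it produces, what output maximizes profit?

Variable cost is VC = 101y - 30y^2 + 3y^3, so AVC = VC/y = 101 - 30y + 3y^2 and MC = dTC/dy = 101 - 60y + 9y^2.
The AVC parabola has its vertex at y = 30/6 = 5, where AVC = 101 - 30·5 + 3·5^2 = $26.
P = $7 lies below min AVC = $26; no output level covers variable cost.
The firm minimizes its loss by shutting down and losing only its fixed cost of $565.

Shut down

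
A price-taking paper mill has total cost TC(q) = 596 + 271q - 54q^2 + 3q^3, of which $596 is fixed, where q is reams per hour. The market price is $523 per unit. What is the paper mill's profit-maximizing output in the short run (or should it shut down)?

Produce at q = 14

From TC, MC = TC'(q) = 271 - 108q + 9q^2 and AVC = VC/q = 271 - 54q + 3q^2.
AVC is minimized where dAVC/dq = -54 + 6q = 0, at q = 9; min AVC = 271 - 54·9 + 3·9^2 = $28.
P = $523 exceeds min AVC = $28, so the firm stays open.
P = MC gives -252 - 108q + 9q^2 = 0, with roots -2 and 14. Take the larger (rising MC): q* = 14.
Check: AVC at q = 14 is $103 ≤ P, so revenue covers variable cost.
Profit = P·q − TC = 523·14 − 2038 = $5284.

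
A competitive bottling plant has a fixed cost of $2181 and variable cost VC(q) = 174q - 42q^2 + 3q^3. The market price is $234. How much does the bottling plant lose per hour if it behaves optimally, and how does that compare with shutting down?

Profit = -$381 at q = 10

AVC = 174 - 42q + 3q^2; min AVC = $27 at q = 7. Since P = $234 ≥ min AVC, the firm produces.
With MC = 174 - 84q + 9q^2, P = MC on the upward-sloping part at q* = 10.
TR = 234·10 = 2340. TC = 2181 + 540 = 2721. Profit = 2340 − 2721 = -$381.
By producing, the firm covers all variable cost plus $1800 of fixed cost; shutting down would lose the full $2181.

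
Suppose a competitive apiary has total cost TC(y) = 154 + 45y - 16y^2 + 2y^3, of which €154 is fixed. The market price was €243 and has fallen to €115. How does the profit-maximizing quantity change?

MC = 45 - 32y + 6y^2; the shutdown threshold is min AVC = €13 (at y = 4).
With P = €243 above the shutdown price, P = MC gives y = 9.
At P = €115 ≥ min AVC, set P = MC: y = 7. The firm stays open but cuts output.

Output falls from 9 to 7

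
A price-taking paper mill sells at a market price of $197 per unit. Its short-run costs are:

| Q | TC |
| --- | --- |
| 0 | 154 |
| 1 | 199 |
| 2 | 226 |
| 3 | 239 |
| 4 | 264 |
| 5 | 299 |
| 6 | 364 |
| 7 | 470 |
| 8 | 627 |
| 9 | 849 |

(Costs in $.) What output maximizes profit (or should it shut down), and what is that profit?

Q = 8; profit = $949

Tabulate TR − TC: Q=0: -154; Q=1: -2; Q=2: 168; Q=3: 352; Q=4: 524; Q=5: 686; Q=6: 818; Q=7: 909; Q=8: 949; Q=9: 924.
Profit is maximized at Q = 8. AVC there is 473/8 = $59.12 ≤ P, so producing beats shutting down (which would give -$154).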